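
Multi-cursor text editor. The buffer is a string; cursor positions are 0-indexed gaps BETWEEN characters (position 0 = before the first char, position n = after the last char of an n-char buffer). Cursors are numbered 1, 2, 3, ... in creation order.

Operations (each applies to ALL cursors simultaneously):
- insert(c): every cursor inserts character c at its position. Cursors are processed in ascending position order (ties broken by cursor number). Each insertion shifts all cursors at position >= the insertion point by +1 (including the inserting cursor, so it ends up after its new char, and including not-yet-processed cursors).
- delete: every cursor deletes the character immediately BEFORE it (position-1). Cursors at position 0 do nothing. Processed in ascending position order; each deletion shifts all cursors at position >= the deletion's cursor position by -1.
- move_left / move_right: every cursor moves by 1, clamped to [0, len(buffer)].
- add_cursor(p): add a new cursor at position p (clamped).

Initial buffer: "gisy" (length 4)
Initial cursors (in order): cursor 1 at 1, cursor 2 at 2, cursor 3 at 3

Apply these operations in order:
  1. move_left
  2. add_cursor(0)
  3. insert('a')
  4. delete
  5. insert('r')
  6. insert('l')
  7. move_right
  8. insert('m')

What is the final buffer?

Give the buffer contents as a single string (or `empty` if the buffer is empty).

Answer: rrllgmmrlimrlsmy

Derivation:
After op 1 (move_left): buffer="gisy" (len 4), cursors c1@0 c2@1 c3@2, authorship ....
After op 2 (add_cursor(0)): buffer="gisy" (len 4), cursors c1@0 c4@0 c2@1 c3@2, authorship ....
After op 3 (insert('a')): buffer="aagaiasy" (len 8), cursors c1@2 c4@2 c2@4 c3@6, authorship 14.2.3..
After op 4 (delete): buffer="gisy" (len 4), cursors c1@0 c4@0 c2@1 c3@2, authorship ....
After op 5 (insert('r')): buffer="rrgrirsy" (len 8), cursors c1@2 c4@2 c2@4 c3@6, authorship 14.2.3..
After op 6 (insert('l')): buffer="rrllgrlirlsy" (len 12), cursors c1@4 c4@4 c2@7 c3@10, authorship 1414.22.33..
After op 7 (move_right): buffer="rrllgrlirlsy" (len 12), cursors c1@5 c4@5 c2@8 c3@11, authorship 1414.22.33..
After op 8 (insert('m')): buffer="rrllgmmrlimrlsmy" (len 16), cursors c1@7 c4@7 c2@11 c3@15, authorship 1414.1422.233.3.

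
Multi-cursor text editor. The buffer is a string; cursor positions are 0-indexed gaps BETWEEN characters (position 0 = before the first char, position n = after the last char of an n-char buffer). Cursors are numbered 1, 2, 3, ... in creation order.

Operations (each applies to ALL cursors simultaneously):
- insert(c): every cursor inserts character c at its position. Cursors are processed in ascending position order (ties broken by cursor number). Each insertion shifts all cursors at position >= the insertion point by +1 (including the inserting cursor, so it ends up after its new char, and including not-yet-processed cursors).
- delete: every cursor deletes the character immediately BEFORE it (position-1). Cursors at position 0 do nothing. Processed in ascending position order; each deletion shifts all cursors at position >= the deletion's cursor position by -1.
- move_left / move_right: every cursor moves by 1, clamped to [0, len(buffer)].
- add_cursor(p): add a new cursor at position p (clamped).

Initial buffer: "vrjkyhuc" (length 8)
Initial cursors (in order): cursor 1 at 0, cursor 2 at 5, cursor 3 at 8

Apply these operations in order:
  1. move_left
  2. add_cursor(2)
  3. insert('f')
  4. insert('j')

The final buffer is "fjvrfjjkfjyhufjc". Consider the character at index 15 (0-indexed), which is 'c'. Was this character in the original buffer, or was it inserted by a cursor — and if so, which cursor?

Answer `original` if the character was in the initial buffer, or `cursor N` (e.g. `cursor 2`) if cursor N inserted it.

After op 1 (move_left): buffer="vrjkyhuc" (len 8), cursors c1@0 c2@4 c3@7, authorship ........
After op 2 (add_cursor(2)): buffer="vrjkyhuc" (len 8), cursors c1@0 c4@2 c2@4 c3@7, authorship ........
After op 3 (insert('f')): buffer="fvrfjkfyhufc" (len 12), cursors c1@1 c4@4 c2@7 c3@11, authorship 1..4..2...3.
After op 4 (insert('j')): buffer="fjvrfjjkfjyhufjc" (len 16), cursors c1@2 c4@6 c2@10 c3@15, authorship 11..44..22...33.
Authorship (.=original, N=cursor N): 1 1 . . 4 4 . . 2 2 . . . 3 3 .
Index 15: author = original

Answer: original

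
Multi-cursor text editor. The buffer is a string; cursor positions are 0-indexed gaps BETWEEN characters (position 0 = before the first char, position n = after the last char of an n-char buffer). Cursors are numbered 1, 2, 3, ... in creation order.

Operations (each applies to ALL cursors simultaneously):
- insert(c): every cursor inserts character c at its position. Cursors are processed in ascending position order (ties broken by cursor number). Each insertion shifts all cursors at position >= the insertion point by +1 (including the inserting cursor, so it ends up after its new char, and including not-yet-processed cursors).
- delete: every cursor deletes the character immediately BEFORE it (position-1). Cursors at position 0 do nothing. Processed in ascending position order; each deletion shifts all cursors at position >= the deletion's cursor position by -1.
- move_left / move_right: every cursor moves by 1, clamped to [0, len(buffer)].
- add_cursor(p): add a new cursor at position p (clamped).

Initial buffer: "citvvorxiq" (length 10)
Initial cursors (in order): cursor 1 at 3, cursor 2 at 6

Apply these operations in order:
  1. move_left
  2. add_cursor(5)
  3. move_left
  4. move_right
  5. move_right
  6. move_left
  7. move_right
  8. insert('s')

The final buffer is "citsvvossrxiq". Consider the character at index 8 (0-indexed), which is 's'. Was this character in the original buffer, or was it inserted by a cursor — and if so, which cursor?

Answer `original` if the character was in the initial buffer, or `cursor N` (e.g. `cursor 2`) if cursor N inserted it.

After op 1 (move_left): buffer="citvvorxiq" (len 10), cursors c1@2 c2@5, authorship ..........
After op 2 (add_cursor(5)): buffer="citvvorxiq" (len 10), cursors c1@2 c2@5 c3@5, authorship ..........
After op 3 (move_left): buffer="citvvorxiq" (len 10), cursors c1@1 c2@4 c3@4, authorship ..........
After op 4 (move_right): buffer="citvvorxiq" (len 10), cursors c1@2 c2@5 c3@5, authorship ..........
After op 5 (move_right): buffer="citvvorxiq" (len 10), cursors c1@3 c2@6 c3@6, authorship ..........
After op 6 (move_left): buffer="citvvorxiq" (len 10), cursors c1@2 c2@5 c3@5, authorship ..........
After op 7 (move_right): buffer="citvvorxiq" (len 10), cursors c1@3 c2@6 c3@6, authorship ..........
After op 8 (insert('s')): buffer="citsvvossrxiq" (len 13), cursors c1@4 c2@9 c3@9, authorship ...1...23....
Authorship (.=original, N=cursor N): . . . 1 . . . 2 3 . . . .
Index 8: author = 3

Answer: cursor 3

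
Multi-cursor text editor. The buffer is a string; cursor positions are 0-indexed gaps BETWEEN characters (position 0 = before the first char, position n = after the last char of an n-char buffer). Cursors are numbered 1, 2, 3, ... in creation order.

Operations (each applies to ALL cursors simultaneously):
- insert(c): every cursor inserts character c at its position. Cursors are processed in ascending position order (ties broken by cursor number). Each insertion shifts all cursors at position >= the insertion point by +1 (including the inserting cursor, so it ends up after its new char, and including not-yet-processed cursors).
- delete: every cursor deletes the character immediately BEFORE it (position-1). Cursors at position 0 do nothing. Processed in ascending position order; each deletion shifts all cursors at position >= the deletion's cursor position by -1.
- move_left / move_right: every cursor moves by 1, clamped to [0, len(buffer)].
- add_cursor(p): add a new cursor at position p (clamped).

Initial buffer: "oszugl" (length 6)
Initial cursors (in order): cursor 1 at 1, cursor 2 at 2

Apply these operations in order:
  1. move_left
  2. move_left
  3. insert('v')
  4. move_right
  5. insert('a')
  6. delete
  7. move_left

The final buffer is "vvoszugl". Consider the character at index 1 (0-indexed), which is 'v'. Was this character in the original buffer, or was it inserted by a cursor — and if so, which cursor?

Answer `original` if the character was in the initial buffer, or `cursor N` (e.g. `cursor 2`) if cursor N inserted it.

After op 1 (move_left): buffer="oszugl" (len 6), cursors c1@0 c2@1, authorship ......
After op 2 (move_left): buffer="oszugl" (len 6), cursors c1@0 c2@0, authorship ......
After op 3 (insert('v')): buffer="vvoszugl" (len 8), cursors c1@2 c2@2, authorship 12......
After op 4 (move_right): buffer="vvoszugl" (len 8), cursors c1@3 c2@3, authorship 12......
After op 5 (insert('a')): buffer="vvoaaszugl" (len 10), cursors c1@5 c2@5, authorship 12.12.....
After op 6 (delete): buffer="vvoszugl" (len 8), cursors c1@3 c2@3, authorship 12......
After op 7 (move_left): buffer="vvoszugl" (len 8), cursors c1@2 c2@2, authorship 12......
Authorship (.=original, N=cursor N): 1 2 . . . . . .
Index 1: author = 2

Answer: cursor 2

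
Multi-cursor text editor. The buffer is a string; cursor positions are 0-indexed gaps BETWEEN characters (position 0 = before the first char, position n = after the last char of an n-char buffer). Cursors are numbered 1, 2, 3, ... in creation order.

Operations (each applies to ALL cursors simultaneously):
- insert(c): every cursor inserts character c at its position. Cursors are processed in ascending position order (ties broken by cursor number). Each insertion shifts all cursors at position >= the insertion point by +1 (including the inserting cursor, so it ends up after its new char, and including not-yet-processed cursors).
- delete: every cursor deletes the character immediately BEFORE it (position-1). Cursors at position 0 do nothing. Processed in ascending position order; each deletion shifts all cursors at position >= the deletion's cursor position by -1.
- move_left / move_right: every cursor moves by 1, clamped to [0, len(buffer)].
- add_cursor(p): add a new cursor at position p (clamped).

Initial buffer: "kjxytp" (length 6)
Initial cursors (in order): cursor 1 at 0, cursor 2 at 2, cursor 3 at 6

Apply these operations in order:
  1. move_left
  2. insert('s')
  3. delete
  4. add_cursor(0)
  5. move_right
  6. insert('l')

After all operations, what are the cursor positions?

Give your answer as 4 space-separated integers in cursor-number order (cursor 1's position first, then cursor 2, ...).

After op 1 (move_left): buffer="kjxytp" (len 6), cursors c1@0 c2@1 c3@5, authorship ......
After op 2 (insert('s')): buffer="sksjxytsp" (len 9), cursors c1@1 c2@3 c3@8, authorship 1.2....3.
After op 3 (delete): buffer="kjxytp" (len 6), cursors c1@0 c2@1 c3@5, authorship ......
After op 4 (add_cursor(0)): buffer="kjxytp" (len 6), cursors c1@0 c4@0 c2@1 c3@5, authorship ......
After op 5 (move_right): buffer="kjxytp" (len 6), cursors c1@1 c4@1 c2@2 c3@6, authorship ......
After op 6 (insert('l')): buffer="klljlxytpl" (len 10), cursors c1@3 c4@3 c2@5 c3@10, authorship .14.2....3

Answer: 3 5 10 3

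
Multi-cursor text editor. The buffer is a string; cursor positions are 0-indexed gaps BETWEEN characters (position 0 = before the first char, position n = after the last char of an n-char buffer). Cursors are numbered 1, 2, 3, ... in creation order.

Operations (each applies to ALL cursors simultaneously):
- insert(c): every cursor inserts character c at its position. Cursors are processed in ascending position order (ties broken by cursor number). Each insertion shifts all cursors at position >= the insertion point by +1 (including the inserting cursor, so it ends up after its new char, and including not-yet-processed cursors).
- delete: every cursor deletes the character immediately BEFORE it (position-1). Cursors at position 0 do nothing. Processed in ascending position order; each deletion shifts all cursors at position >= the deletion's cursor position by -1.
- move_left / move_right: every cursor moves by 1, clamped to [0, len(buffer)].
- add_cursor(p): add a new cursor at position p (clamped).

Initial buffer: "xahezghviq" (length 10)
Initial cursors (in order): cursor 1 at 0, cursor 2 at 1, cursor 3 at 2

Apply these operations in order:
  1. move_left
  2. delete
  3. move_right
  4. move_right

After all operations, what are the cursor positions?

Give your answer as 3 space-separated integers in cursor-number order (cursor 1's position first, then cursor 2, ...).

After op 1 (move_left): buffer="xahezghviq" (len 10), cursors c1@0 c2@0 c3@1, authorship ..........
After op 2 (delete): buffer="ahezghviq" (len 9), cursors c1@0 c2@0 c3@0, authorship .........
After op 3 (move_right): buffer="ahezghviq" (len 9), cursors c1@1 c2@1 c3@1, authorship .........
After op 4 (move_right): buffer="ahezghviq" (len 9), cursors c1@2 c2@2 c3@2, authorship .........

Answer: 2 2 2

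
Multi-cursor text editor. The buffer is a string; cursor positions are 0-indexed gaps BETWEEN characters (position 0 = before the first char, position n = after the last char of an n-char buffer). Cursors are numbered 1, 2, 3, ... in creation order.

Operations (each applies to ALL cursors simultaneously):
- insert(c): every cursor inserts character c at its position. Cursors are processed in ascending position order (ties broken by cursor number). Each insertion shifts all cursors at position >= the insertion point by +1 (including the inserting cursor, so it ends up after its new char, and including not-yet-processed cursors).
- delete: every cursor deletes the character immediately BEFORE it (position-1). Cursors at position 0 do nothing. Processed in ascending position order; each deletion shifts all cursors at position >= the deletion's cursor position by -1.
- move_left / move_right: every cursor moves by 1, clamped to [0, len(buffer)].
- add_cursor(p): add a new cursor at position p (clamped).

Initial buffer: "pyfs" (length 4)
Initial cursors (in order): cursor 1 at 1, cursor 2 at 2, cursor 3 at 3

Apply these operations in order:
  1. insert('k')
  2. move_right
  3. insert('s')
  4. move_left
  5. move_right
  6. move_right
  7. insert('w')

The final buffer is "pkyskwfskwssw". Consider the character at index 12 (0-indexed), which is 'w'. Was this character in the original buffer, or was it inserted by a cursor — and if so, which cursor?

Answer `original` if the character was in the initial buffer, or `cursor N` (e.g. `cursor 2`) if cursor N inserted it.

After op 1 (insert('k')): buffer="pkykfks" (len 7), cursors c1@2 c2@4 c3@6, authorship .1.2.3.
After op 2 (move_right): buffer="pkykfks" (len 7), cursors c1@3 c2@5 c3@7, authorship .1.2.3.
After op 3 (insert('s')): buffer="pkyskfskss" (len 10), cursors c1@4 c2@7 c3@10, authorship .1.12.23.3
After op 4 (move_left): buffer="pkyskfskss" (len 10), cursors c1@3 c2@6 c3@9, authorship .1.12.23.3
After op 5 (move_right): buffer="pkyskfskss" (len 10), cursors c1@4 c2@7 c3@10, authorship .1.12.23.3
After op 6 (move_right): buffer="pkyskfskss" (len 10), cursors c1@5 c2@8 c3@10, authorship .1.12.23.3
After op 7 (insert('w')): buffer="pkyskwfskwssw" (len 13), cursors c1@6 c2@10 c3@13, authorship .1.121.232.33
Authorship (.=original, N=cursor N): . 1 . 1 2 1 . 2 3 2 . 3 3
Index 12: author = 3

Answer: cursor 3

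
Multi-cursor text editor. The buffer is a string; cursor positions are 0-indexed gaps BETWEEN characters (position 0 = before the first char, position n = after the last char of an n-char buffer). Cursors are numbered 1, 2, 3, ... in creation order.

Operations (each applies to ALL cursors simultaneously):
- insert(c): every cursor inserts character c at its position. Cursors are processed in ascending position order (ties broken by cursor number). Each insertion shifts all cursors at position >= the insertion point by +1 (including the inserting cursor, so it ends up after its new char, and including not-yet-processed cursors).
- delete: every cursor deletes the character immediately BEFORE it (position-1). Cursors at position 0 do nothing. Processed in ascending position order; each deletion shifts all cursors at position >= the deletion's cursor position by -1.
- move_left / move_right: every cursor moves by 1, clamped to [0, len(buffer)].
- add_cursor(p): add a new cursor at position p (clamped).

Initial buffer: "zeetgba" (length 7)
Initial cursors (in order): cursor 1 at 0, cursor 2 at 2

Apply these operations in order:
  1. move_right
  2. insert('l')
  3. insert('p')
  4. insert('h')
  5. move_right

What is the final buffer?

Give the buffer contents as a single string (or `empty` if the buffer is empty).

After op 1 (move_right): buffer="zeetgba" (len 7), cursors c1@1 c2@3, authorship .......
After op 2 (insert('l')): buffer="zleeltgba" (len 9), cursors c1@2 c2@5, authorship .1..2....
After op 3 (insert('p')): buffer="zlpeelptgba" (len 11), cursors c1@3 c2@7, authorship .11..22....
After op 4 (insert('h')): buffer="zlpheelphtgba" (len 13), cursors c1@4 c2@9, authorship .111..222....
After op 5 (move_right): buffer="zlpheelphtgba" (len 13), cursors c1@5 c2@10, authorship .111..222....

Answer: zlpheelphtgba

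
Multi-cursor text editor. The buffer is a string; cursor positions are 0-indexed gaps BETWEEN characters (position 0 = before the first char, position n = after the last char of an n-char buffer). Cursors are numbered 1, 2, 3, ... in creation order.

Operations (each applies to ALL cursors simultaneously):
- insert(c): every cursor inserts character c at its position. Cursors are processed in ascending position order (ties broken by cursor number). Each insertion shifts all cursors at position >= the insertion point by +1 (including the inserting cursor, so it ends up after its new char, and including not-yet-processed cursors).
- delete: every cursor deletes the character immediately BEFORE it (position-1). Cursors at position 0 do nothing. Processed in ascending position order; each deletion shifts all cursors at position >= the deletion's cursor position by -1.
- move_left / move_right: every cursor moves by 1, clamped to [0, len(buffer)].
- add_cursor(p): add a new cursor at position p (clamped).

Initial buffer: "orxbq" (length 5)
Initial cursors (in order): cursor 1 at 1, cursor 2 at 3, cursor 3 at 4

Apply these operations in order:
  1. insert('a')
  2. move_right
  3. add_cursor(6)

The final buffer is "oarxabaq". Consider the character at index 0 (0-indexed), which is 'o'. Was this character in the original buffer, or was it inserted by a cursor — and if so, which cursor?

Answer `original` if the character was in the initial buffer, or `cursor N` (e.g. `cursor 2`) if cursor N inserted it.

After op 1 (insert('a')): buffer="oarxabaq" (len 8), cursors c1@2 c2@5 c3@7, authorship .1..2.3.
After op 2 (move_right): buffer="oarxabaq" (len 8), cursors c1@3 c2@6 c3@8, authorship .1..2.3.
After op 3 (add_cursor(6)): buffer="oarxabaq" (len 8), cursors c1@3 c2@6 c4@6 c3@8, authorship .1..2.3.
Authorship (.=original, N=cursor N): . 1 . . 2 . 3 .
Index 0: author = original

Answer: original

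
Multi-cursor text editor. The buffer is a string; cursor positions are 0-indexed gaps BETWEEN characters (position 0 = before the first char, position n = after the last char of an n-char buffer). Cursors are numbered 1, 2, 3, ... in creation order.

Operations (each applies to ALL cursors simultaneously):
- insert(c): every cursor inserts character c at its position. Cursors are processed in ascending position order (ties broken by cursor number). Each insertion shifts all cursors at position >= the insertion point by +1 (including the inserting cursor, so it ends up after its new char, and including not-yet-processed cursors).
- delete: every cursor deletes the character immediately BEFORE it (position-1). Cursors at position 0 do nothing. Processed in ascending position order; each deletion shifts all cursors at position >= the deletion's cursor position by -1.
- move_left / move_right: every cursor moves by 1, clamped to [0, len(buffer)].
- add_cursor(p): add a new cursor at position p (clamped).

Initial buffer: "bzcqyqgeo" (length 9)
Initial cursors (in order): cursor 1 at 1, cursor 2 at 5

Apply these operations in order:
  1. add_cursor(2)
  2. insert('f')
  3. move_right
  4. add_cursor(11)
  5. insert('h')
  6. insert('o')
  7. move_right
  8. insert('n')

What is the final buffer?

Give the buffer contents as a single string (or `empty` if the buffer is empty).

Answer: bfzhofnchoqnyfqhognehoon

Derivation:
After op 1 (add_cursor(2)): buffer="bzcqyqgeo" (len 9), cursors c1@1 c3@2 c2@5, authorship .........
After op 2 (insert('f')): buffer="bfzfcqyfqgeo" (len 12), cursors c1@2 c3@4 c2@8, authorship .1.3...2....
After op 3 (move_right): buffer="bfzfcqyfqgeo" (len 12), cursors c1@3 c3@5 c2@9, authorship .1.3...2....
After op 4 (add_cursor(11)): buffer="bfzfcqyfqgeo" (len 12), cursors c1@3 c3@5 c2@9 c4@11, authorship .1.3...2....
After op 5 (insert('h')): buffer="bfzhfchqyfqhgeho" (len 16), cursors c1@4 c3@7 c2@12 c4@15, authorship .1.13.3..2.2..4.
After op 6 (insert('o')): buffer="bfzhofchoqyfqhogehoo" (len 20), cursors c1@5 c3@9 c2@15 c4@19, authorship .1.113.33..2.22..44.
After op 7 (move_right): buffer="bfzhofchoqyfqhogehoo" (len 20), cursors c1@6 c3@10 c2@16 c4@20, authorship .1.113.33..2.22..44.
After op 8 (insert('n')): buffer="bfzhofnchoqnyfqhognehoon" (len 24), cursors c1@7 c3@12 c2@19 c4@24, authorship .1.1131.33.3.2.22.2.44.4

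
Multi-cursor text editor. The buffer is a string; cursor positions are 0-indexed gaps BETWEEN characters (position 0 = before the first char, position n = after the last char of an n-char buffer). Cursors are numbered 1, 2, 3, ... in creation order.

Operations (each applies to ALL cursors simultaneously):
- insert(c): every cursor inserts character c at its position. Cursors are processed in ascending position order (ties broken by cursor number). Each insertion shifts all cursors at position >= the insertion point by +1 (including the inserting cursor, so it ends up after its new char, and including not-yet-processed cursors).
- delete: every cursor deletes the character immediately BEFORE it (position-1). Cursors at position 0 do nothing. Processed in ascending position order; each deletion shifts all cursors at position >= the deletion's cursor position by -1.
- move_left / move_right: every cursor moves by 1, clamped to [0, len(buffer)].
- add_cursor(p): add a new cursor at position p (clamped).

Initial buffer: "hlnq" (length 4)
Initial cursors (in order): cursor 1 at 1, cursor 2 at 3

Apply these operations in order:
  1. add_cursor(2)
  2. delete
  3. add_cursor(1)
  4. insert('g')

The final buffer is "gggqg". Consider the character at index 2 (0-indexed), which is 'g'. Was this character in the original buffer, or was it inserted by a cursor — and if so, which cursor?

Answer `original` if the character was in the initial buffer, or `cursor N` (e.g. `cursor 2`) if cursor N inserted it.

After op 1 (add_cursor(2)): buffer="hlnq" (len 4), cursors c1@1 c3@2 c2@3, authorship ....
After op 2 (delete): buffer="q" (len 1), cursors c1@0 c2@0 c3@0, authorship .
After op 3 (add_cursor(1)): buffer="q" (len 1), cursors c1@0 c2@0 c3@0 c4@1, authorship .
After op 4 (insert('g')): buffer="gggqg" (len 5), cursors c1@3 c2@3 c3@3 c4@5, authorship 123.4
Authorship (.=original, N=cursor N): 1 2 3 . 4
Index 2: author = 3

Answer: cursor 3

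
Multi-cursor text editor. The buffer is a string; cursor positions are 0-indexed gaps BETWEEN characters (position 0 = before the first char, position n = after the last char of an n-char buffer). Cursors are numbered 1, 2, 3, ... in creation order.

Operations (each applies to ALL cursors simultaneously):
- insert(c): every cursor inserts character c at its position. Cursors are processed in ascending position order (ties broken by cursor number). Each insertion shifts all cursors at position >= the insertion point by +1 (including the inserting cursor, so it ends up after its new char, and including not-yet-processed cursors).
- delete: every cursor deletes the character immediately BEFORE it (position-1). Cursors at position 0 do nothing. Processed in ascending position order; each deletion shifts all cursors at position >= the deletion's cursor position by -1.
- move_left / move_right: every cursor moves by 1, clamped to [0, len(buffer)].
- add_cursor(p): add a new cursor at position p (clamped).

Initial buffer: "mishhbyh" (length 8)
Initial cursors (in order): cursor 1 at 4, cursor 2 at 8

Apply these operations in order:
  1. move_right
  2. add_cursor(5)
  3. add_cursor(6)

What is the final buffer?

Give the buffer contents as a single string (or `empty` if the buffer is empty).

After op 1 (move_right): buffer="mishhbyh" (len 8), cursors c1@5 c2@8, authorship ........
After op 2 (add_cursor(5)): buffer="mishhbyh" (len 8), cursors c1@5 c3@5 c2@8, authorship ........
After op 3 (add_cursor(6)): buffer="mishhbyh" (len 8), cursors c1@5 c3@5 c4@6 c2@8, authorship ........

Answer: mishhbyh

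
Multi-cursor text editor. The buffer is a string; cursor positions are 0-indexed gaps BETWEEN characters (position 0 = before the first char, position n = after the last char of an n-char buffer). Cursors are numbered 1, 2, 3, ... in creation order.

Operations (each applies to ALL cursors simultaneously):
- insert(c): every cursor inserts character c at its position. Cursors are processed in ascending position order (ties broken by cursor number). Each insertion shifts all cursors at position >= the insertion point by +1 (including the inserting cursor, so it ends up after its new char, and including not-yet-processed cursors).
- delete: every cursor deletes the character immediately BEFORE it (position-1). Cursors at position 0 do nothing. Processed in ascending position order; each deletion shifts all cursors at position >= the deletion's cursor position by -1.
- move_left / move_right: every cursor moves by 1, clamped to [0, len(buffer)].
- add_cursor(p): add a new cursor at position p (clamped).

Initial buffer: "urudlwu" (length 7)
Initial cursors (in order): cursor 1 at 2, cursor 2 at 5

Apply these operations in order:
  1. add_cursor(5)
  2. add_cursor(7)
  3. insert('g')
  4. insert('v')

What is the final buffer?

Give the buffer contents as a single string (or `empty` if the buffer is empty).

After op 1 (add_cursor(5)): buffer="urudlwu" (len 7), cursors c1@2 c2@5 c3@5, authorship .......
After op 2 (add_cursor(7)): buffer="urudlwu" (len 7), cursors c1@2 c2@5 c3@5 c4@7, authorship .......
After op 3 (insert('g')): buffer="urgudlggwug" (len 11), cursors c1@3 c2@8 c3@8 c4@11, authorship ..1...23..4
After op 4 (insert('v')): buffer="urgvudlggvvwugv" (len 15), cursors c1@4 c2@11 c3@11 c4@15, authorship ..11...2323..44

Answer: urgvudlggvvwugv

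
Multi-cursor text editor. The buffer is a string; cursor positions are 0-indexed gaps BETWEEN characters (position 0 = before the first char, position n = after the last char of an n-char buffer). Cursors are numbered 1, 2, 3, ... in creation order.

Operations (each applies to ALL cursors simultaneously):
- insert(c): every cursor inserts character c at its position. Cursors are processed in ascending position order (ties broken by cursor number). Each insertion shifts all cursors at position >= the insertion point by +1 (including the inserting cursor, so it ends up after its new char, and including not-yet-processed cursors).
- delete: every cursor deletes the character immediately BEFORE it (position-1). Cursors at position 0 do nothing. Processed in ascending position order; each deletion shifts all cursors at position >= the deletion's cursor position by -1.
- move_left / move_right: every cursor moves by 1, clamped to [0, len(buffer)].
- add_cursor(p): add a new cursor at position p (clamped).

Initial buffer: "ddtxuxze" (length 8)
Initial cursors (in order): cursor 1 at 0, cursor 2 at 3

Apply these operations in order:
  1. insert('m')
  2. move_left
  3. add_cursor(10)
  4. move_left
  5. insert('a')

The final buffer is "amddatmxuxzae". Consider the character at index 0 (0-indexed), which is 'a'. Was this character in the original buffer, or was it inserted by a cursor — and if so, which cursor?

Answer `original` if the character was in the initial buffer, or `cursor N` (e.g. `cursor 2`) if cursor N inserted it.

After op 1 (insert('m')): buffer="mddtmxuxze" (len 10), cursors c1@1 c2@5, authorship 1...2.....
After op 2 (move_left): buffer="mddtmxuxze" (len 10), cursors c1@0 c2@4, authorship 1...2.....
After op 3 (add_cursor(10)): buffer="mddtmxuxze" (len 10), cursors c1@0 c2@4 c3@10, authorship 1...2.....
After op 4 (move_left): buffer="mddtmxuxze" (len 10), cursors c1@0 c2@3 c3@9, authorship 1...2.....
After op 5 (insert('a')): buffer="amddatmxuxzae" (len 13), cursors c1@1 c2@5 c3@12, authorship 11..2.2....3.
Authorship (.=original, N=cursor N): 1 1 . . 2 . 2 . . . . 3 .
Index 0: author = 1

Answer: cursor 1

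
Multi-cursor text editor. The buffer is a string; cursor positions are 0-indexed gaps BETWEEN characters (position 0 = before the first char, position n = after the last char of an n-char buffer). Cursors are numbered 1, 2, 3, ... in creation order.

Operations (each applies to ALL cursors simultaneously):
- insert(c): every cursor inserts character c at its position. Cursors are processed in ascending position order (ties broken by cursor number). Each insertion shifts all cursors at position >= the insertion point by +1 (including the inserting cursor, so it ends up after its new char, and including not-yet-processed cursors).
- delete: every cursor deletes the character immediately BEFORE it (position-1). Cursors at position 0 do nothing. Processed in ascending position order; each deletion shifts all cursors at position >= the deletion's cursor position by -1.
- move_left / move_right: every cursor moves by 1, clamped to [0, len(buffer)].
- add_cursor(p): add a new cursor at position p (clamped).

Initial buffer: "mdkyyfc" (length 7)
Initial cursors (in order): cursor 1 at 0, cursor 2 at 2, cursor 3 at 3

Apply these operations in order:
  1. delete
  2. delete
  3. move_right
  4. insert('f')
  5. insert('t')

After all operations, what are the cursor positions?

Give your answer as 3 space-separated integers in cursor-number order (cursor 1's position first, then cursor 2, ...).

After op 1 (delete): buffer="myyfc" (len 5), cursors c1@0 c2@1 c3@1, authorship .....
After op 2 (delete): buffer="yyfc" (len 4), cursors c1@0 c2@0 c3@0, authorship ....
After op 3 (move_right): buffer="yyfc" (len 4), cursors c1@1 c2@1 c3@1, authorship ....
After op 4 (insert('f')): buffer="yfffyfc" (len 7), cursors c1@4 c2@4 c3@4, authorship .123...
After op 5 (insert('t')): buffer="yffftttyfc" (len 10), cursors c1@7 c2@7 c3@7, authorship .123123...

Answer: 7 7 7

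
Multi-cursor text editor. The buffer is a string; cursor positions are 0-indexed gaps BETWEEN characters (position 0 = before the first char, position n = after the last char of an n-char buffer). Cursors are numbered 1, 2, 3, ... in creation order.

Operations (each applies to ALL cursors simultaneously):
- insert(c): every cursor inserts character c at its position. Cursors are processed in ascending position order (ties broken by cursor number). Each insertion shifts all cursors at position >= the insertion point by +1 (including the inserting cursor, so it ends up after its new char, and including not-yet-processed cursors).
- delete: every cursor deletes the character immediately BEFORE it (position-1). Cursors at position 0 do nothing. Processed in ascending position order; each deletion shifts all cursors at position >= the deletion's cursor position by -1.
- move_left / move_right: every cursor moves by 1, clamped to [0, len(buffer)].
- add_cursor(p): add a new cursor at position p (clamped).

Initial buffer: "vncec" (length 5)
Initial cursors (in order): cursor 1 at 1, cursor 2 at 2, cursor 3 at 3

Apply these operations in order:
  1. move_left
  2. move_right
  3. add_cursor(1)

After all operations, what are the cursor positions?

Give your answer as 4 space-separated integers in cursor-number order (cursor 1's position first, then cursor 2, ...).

After op 1 (move_left): buffer="vncec" (len 5), cursors c1@0 c2@1 c3@2, authorship .....
After op 2 (move_right): buffer="vncec" (len 5), cursors c1@1 c2@2 c3@3, authorship .....
After op 3 (add_cursor(1)): buffer="vncec" (len 5), cursors c1@1 c4@1 c2@2 c3@3, authorship .....

Answer: 1 2 3 1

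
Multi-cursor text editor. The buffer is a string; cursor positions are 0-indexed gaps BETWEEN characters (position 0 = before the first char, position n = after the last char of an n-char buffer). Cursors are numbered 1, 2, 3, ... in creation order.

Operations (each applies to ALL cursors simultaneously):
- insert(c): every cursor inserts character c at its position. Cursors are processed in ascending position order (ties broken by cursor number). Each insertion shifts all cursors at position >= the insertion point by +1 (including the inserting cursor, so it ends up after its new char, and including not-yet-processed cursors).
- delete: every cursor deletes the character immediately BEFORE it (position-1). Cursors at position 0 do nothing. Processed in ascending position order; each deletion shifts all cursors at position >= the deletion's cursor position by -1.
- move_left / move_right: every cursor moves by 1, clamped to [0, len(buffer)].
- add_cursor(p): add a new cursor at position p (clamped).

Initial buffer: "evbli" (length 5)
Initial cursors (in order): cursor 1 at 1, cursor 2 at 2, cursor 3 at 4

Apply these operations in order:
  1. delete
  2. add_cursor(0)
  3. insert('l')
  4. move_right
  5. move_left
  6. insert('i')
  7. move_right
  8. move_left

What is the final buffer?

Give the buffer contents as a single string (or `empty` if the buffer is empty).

Answer: llliiiblii

Derivation:
After op 1 (delete): buffer="bi" (len 2), cursors c1@0 c2@0 c3@1, authorship ..
After op 2 (add_cursor(0)): buffer="bi" (len 2), cursors c1@0 c2@0 c4@0 c3@1, authorship ..
After op 3 (insert('l')): buffer="lllbli" (len 6), cursors c1@3 c2@3 c4@3 c3@5, authorship 124.3.
After op 4 (move_right): buffer="lllbli" (len 6), cursors c1@4 c2@4 c4@4 c3@6, authorship 124.3.
After op 5 (move_left): buffer="lllbli" (len 6), cursors c1@3 c2@3 c4@3 c3@5, authorship 124.3.
After op 6 (insert('i')): buffer="llliiiblii" (len 10), cursors c1@6 c2@6 c4@6 c3@9, authorship 124124.33.
After op 7 (move_right): buffer="llliiiblii" (len 10), cursors c1@7 c2@7 c4@7 c3@10, authorship 124124.33.
After op 8 (move_left): buffer="llliiiblii" (len 10), cursors c1@6 c2@6 c4@6 c3@9, authorship 124124.33.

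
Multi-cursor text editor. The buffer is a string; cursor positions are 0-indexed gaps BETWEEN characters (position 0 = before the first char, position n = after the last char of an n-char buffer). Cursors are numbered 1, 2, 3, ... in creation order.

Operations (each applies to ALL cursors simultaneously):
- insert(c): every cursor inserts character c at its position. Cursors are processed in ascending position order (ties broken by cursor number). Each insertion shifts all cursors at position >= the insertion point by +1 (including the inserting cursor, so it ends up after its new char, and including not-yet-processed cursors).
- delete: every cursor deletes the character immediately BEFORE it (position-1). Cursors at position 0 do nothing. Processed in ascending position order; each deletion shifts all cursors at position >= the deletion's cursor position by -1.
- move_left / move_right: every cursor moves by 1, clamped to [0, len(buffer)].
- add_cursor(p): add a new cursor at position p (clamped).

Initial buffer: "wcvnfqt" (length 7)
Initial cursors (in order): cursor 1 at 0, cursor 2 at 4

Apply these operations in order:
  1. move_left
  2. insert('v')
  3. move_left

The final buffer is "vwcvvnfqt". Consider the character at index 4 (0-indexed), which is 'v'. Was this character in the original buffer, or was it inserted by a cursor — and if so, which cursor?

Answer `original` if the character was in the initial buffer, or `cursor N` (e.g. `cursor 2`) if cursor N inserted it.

After op 1 (move_left): buffer="wcvnfqt" (len 7), cursors c1@0 c2@3, authorship .......
After op 2 (insert('v')): buffer="vwcvvnfqt" (len 9), cursors c1@1 c2@5, authorship 1...2....
After op 3 (move_left): buffer="vwcvvnfqt" (len 9), cursors c1@0 c2@4, authorship 1...2....
Authorship (.=original, N=cursor N): 1 . . . 2 . . . .
Index 4: author = 2

Answer: cursor 2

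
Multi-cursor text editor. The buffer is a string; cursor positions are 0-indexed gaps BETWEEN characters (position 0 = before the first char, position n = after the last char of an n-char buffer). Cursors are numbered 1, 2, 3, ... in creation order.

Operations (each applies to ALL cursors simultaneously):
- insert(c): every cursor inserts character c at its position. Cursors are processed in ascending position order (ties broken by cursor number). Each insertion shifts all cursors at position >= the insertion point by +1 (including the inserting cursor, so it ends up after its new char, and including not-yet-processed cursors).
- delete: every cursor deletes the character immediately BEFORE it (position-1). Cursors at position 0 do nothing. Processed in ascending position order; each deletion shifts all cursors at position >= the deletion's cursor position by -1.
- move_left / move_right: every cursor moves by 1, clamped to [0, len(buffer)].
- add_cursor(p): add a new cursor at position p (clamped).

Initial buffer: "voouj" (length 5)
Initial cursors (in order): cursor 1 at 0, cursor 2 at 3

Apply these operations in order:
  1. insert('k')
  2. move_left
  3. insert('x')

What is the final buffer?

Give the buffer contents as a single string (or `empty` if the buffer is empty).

Answer: xkvooxkuj

Derivation:
After op 1 (insert('k')): buffer="kvookuj" (len 7), cursors c1@1 c2@5, authorship 1...2..
After op 2 (move_left): buffer="kvookuj" (len 7), cursors c1@0 c2@4, authorship 1...2..
After op 3 (insert('x')): buffer="xkvooxkuj" (len 9), cursors c1@1 c2@6, authorship 11...22..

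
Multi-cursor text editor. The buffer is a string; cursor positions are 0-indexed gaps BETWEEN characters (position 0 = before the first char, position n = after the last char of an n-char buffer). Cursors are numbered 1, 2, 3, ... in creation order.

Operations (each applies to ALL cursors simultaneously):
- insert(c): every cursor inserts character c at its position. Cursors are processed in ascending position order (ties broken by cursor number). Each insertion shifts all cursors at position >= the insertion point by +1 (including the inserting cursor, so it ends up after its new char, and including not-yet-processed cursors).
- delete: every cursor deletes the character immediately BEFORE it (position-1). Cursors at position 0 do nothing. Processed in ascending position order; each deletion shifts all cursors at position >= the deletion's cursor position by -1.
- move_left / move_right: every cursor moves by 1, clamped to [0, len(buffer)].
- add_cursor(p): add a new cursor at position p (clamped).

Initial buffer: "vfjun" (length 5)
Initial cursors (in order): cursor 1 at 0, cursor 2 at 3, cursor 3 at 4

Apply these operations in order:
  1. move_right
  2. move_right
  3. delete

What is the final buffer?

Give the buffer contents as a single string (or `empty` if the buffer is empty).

After op 1 (move_right): buffer="vfjun" (len 5), cursors c1@1 c2@4 c3@5, authorship .....
After op 2 (move_right): buffer="vfjun" (len 5), cursors c1@2 c2@5 c3@5, authorship .....
After op 3 (delete): buffer="vj" (len 2), cursors c1@1 c2@2 c3@2, authorship ..

Answer: vj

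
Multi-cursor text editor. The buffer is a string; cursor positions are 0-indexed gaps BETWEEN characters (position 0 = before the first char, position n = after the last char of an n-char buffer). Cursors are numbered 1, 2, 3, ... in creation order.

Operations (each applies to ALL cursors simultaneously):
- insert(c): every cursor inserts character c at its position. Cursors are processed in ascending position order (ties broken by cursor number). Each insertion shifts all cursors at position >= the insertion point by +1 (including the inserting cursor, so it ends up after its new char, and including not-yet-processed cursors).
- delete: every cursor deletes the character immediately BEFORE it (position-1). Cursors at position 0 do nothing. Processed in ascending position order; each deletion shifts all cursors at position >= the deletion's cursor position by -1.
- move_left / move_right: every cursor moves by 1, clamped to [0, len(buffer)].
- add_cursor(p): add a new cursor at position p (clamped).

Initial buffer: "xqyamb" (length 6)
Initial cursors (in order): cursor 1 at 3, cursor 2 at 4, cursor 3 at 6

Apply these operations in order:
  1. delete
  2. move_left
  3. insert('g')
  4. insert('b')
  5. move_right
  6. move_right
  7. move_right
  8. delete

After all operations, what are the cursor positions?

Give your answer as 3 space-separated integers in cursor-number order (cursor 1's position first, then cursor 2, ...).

After op 1 (delete): buffer="xqm" (len 3), cursors c1@2 c2@2 c3@3, authorship ...
After op 2 (move_left): buffer="xqm" (len 3), cursors c1@1 c2@1 c3@2, authorship ...
After op 3 (insert('g')): buffer="xggqgm" (len 6), cursors c1@3 c2@3 c3@5, authorship .12.3.
After op 4 (insert('b')): buffer="xggbbqgbm" (len 9), cursors c1@5 c2@5 c3@8, authorship .1212.33.
After op 5 (move_right): buffer="xggbbqgbm" (len 9), cursors c1@6 c2@6 c3@9, authorship .1212.33.
After op 6 (move_right): buffer="xggbbqgbm" (len 9), cursors c1@7 c2@7 c3@9, authorship .1212.33.
After op 7 (move_right): buffer="xggbbqgbm" (len 9), cursors c1@8 c2@8 c3@9, authorship .1212.33.
After op 8 (delete): buffer="xggbbq" (len 6), cursors c1@6 c2@6 c3@6, authorship .1212.

Answer: 6 6 6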